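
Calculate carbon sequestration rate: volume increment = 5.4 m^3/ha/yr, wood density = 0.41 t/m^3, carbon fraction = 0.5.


C = 5.4 * 0.41 * 0.5 = 1.107 ≈ 1.11 t C/ha/yr

1.11 t C/ha/yr


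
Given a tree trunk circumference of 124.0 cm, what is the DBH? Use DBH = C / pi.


DBH = C / pi = 124.0 / 3.141593 = 39.4704 ≈ 39.47 cm

39.47 cm


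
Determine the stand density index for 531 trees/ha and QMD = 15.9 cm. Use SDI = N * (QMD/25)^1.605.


QMD/25 = 15.9/25 = 0.636
(0.636)^1.605 = exp(1.605 * ln(0.636)) = exp(1.605 * (-0.452557)) = exp(-0.726354) = 0.483669
SDI = 531 * 0.483669 = 256.828 ≈ 257

257


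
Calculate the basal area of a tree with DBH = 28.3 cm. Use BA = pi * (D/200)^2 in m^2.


D/200 = 28.3/200 = 0.1415 m
(D/200)^2 = 0.1415^2 = 0.02002225
BA = 3.141593 * 0.02002225 = 0.0629018 ≈ 0.0629 m^2

0.0629 m^2


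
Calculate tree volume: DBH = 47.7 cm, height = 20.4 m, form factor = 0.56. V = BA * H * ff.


(D/200)^2 = (47.7/200)^2 = 0.2385^2 = 0.05688225
BA = 3.141593 * 0.05688225 = 0.178701 m^2
V = 0.178701 * 20.4 * 0.56 = 2.04148 ≈ 2.041 m^3

2.041 m^3


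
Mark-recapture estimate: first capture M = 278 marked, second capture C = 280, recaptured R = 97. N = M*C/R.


N = M * C / R = 278 * 280 / 97 = 77840 / 97 = 802.47 ≈ 802

802 individuals


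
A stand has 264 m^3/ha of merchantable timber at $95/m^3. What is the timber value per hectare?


Value = 264 * 95 = $25080/ha

$25080/ha


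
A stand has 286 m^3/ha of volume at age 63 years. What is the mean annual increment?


MAI = 286 / 63 = 4.5397 ≈ 4.54 m^3/ha/yr

4.54 m^3/ha/yr


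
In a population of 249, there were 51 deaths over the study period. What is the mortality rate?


Mortality rate = 51 / 249 = 0.204819 ≈ 0.2048

0.2048


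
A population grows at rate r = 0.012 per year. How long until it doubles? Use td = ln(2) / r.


td = ln(2) / 0.012 = 0.693147 / 0.012 = 57.7623 ≈ 57.8 years

57.8 years


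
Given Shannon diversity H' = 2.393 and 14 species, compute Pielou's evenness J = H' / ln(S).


ln(14) = 2.63906
J = H' / ln(S) = 2.393 / 2.63906 = 0.906762 ≈ 0.9068

0.9068


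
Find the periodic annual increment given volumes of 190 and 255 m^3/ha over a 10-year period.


PAI = (V2 - V1) / period = (255 - 190) / 10 = 65 / 10 = 6.50 m^3/ha/yr

6.50 m^3/ha/yr


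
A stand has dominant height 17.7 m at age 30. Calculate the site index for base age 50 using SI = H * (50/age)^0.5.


50/30 = 1.66667
(1.66667)^0.5 = 1.29100
SI = 17.7 * 1.29100 = 22.8507 ≈ 22.9 m

22.9 m


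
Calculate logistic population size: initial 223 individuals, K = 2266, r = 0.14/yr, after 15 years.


(K - N0)/N0 = (2266 - 223)/223 = 2043/223 = 9.16143
r*t = 0.14 * 15 = 2.1; exp(-2.1) = 0.122456
9.16143 * 0.122456 = 1.12187
1 + 1.12187 = 2.12187
N = 2266 / 2.12187 = 1067.93 ≈ 1068

1068


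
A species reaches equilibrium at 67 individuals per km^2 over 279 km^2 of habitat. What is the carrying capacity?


K = 67 * 279 = 18693 individuals

18693 individuals


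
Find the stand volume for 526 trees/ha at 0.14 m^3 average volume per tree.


V_stand = 526 * 0.14 = 73.64 ≈ 73.6 m^3/ha

73.6 m^3/ha


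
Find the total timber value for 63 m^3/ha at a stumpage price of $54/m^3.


Value = 63 * 54 = $3402/ha

$3402/ha


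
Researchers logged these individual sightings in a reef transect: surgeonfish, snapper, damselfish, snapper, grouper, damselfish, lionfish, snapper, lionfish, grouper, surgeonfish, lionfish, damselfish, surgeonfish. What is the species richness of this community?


Total individuals logged = 14
Distinct species (count of individuals): surgeonfish (3), snapper (3), damselfish (3), grouper (2), lionfish (3)
Species richness = number of distinct species = 5

5


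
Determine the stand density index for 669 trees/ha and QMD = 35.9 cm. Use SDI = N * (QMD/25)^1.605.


QMD/25 = 35.9/25 = 1.436
(1.436)^1.605 = exp(1.605 * ln(1.436)) = exp(1.605 * 0.361861) = exp(0.580787) = 1.78744
SDI = 669 * 1.78744 = 1195.80 ≈ 1196

1196


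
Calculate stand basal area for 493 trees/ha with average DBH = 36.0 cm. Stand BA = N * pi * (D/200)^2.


(D/200)^2 = (36.0/200)^2 = 0.18^2 = 0.0324
Individual BA = 3.141593 * 0.0324 = 0.101788 m^2
Stand BA = 493 * 0.101788 = 50.1815 ≈ 50.18 m^2/ha

50.18 m^2/ha


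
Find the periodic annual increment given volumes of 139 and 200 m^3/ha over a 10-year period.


PAI = (V2 - V1) / period = (200 - 139) / 10 = 61 / 10 = 6.10 m^3/ha/yr

6.10 m^3/ha/yr


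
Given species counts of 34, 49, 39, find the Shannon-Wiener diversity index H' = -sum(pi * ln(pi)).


Total N = 34 + 49 + 39 = 122
Per-species terms:
  p = 34/122 = 0.278689; ln(p) = -1.277659; p*ln(p) = 0.278689 * (-1.277659) = -0.356070
  p = 49/122 = 0.401639; ln(p) = -0.912202; p*ln(p) = 0.401639 * (-0.912202) = -0.366376
  p = 39/122 = 0.319672; ln(p) = -1.140460; p*ln(p) = 0.319672 * (-1.140460) = -0.364573
sum(p*ln(p)) = (-0.356070) + (-0.366376) + (-0.364573) = -1.087019
H' = -(-1.087019) = 1.087019 ≈ 1.0870

1.0870


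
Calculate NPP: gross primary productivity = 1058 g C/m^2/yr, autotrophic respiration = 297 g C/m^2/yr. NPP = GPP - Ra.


NPP = GPP - Ra = 1058 - 297 = 761 g C/m^2/yr

761 g C/m^2/yr


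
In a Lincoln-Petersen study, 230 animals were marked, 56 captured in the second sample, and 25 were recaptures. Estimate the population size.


N = M * C / R = 230 * 56 / 25 = 12880 / 25 = 515.20 ≈ 515

515 individuals


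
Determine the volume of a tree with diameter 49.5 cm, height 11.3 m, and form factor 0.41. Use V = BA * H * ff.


(D/200)^2 = (49.5/200)^2 = 0.2475^2 = 0.06125625
BA = 3.141593 * 0.06125625 = 0.192442 m^2
V = 0.192442 * 11.3 * 0.41 = 0.891584 ≈ 0.892 m^3

0.892 m^3


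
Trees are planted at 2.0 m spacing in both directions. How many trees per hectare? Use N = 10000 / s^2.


N = 10000 / 2.0^2 = 10000 / 4 = 2500.00 ≈ 2500 trees/ha

2500 trees/ha


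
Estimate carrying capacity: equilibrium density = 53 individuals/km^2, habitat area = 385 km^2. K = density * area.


K = 53 * 385 = 20405 individuals

20405 individuals


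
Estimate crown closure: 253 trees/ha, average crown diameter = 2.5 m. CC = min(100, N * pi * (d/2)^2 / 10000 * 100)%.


(d/2)^2 = (2.5/2)^2 = 1.25^2 = 1.5625
Crown area = 3.141593 * 1.5625 = 4.90874 m^2
N * area / 10000 * 100 = 253 * 4.90874 / 10000 * 100 = 12.4191
CC = min(100, 12.4191) = 12.4191 ≈ 12.4%

12.4%


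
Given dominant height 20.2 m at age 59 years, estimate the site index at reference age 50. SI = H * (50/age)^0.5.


50/59 = 0.847458
(0.847458)^0.5 = 0.920575
SI = 20.2 * 0.920575 = 18.5956 ≈ 18.6 m

18.6 m


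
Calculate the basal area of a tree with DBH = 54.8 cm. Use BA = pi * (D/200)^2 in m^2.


D/200 = 54.8/200 = 0.274 m
(D/200)^2 = 0.274^2 = 0.075076
BA = 3.141593 * 0.075076 = 0.235858 ≈ 0.2359 m^2

0.2359 m^2


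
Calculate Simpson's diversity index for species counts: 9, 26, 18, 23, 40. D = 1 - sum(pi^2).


Total N = 9 + 26 + 18 + 23 + 40 = 116
Per-species terms:
  p = 9/116 = 0.077586; p^2 = 0.077586^2 = 0.006020
  p = 26/116 = 0.224138; p^2 = 0.224138^2 = 0.050238
  p = 18/116 = 0.155172; p^2 = 0.155172^2 = 0.024078
  p = 23/116 = 0.198276; p^2 = 0.198276^2 = 0.039313
  p = 40/116 = 0.344828; p^2 = 0.344828^2 = 0.118906
sum(p^2) = 0.006020 + 0.050238 + 0.024078 + 0.039313 + 0.118906 = 0.238555
D = 1 - 0.238555 = 0.761445 ≈ 0.7614

0.7614


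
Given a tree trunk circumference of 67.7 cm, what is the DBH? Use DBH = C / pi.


DBH = C / pi = 67.7 / 3.141593 = 21.5496 ≈ 21.55 cm

21.55 cm


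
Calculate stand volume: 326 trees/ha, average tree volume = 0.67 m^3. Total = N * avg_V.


V_stand = 326 * 0.67 = 218.42 ≈ 218.4 m^3/ha

218.4 m^3/ha


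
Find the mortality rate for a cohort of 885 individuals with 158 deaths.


Mortality rate = 158 / 885 = 0.178531 ≈ 0.1785

0.1785


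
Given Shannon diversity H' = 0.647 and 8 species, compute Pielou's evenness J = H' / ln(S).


ln(8) = 2.07944
J = H' / ln(S) = 0.647 / 2.07944 = 0.311141 ≈ 0.3111

0.3111


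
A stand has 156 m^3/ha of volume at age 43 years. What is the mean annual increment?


MAI = 156 / 43 = 3.6279 ≈ 3.63 m^3/ha/yr

3.63 m^3/ha/yr


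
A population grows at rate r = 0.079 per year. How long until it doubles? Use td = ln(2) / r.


td = ln(2) / 0.079 = 0.693147 / 0.079 = 8.77401 ≈ 8.8 years

8.8 years


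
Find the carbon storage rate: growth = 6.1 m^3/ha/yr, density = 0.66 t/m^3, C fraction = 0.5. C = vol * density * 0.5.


C = 6.1 * 0.66 * 0.5 = 2.013 ≈ 2.01 t C/ha/yr

2.01 t C/ha/yr


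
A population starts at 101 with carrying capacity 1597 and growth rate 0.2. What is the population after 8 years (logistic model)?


(K - N0)/N0 = (1597 - 101)/101 = 1496/101 = 14.8119
r*t = 0.2 * 8 = 1.6; exp(-1.6) = 0.201897
14.8119 * 0.201897 = 2.99048
1 + 2.99048 = 3.99048
N = 1597 / 3.99048 = 400.202 ≈ 400

400


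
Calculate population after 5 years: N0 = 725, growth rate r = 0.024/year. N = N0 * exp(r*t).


r*t = 0.024 * 5 = 0.12
exp(0.12) = 1.12750
N = 725 * 1.12750 = 817.438 ≈ 817

817


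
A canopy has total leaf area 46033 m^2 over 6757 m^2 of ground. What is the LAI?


LAI = 46033 / 6757 = 6.8126 ≈ 6.81

6.81


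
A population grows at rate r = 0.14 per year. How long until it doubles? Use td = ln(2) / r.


td = ln(2) / 0.14 = 0.693147 / 0.14 = 4.95105 ≈ 5.0 years

5.0 years


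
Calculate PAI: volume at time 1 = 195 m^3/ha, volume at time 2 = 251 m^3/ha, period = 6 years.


PAI = (V2 - V1) / period = (251 - 195) / 6 = 56 / 6 = 9.3333 ≈ 9.33 m^3/ha/yr

9.33 m^3/ha/yr


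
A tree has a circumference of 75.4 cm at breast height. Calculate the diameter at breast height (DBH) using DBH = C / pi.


DBH = C / pi = 75.4 / 3.141593 = 24.0006 ≈ 24.00 cm

24.00 cm


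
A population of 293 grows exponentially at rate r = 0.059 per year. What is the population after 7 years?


r*t = 0.059 * 7 = 0.413
exp(0.413) = 1.51135
N = 293 * 1.51135 = 442.826 ≈ 443

443


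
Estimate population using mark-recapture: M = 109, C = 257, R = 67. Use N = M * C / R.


N = M * C / R = 109 * 257 / 67 = 28013 / 67 = 418.10 ≈ 418

418 individuals


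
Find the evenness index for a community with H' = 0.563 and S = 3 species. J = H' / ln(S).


ln(3) = 1.09861
J = H' / ln(S) = 0.563 / 1.09861 = 0.512466 ≈ 0.5125

0.5125


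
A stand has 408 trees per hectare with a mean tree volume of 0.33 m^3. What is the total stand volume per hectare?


V_stand = 408 * 0.33 = 134.64 ≈ 134.6 m^3/ha

134.6 m^3/ha


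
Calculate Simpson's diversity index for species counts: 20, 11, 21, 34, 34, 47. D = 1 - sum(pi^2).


Total N = 20 + 11 + 21 + 34 + 34 + 47 = 167
Per-species terms:
  p = 20/167 = 0.119760; p^2 = 0.119760^2 = 0.014342
  p = 11/167 = 0.065868; p^2 = 0.065868^2 = 0.004339
  p = 21/167 = 0.125749; p^2 = 0.125749^2 = 0.015813
  p = 34/167 = 0.203593; p^2 = 0.203593^2 = 0.041450
  p = 34/167 = 0.203593; p^2 = 0.203593^2 = 0.041450
  p = 47/167 = 0.281437; p^2 = 0.281437^2 = 0.079207
sum(p^2) = 0.014342 + 0.004339 + 0.015813 + 0.041450 + 0.041450 + 0.079207 = 0.196601
D = 1 - 0.196601 = 0.803399 ≈ 0.8034

0.8034


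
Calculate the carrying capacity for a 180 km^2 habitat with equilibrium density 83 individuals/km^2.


K = 83 * 180 = 14940 individuals

14940 individuals


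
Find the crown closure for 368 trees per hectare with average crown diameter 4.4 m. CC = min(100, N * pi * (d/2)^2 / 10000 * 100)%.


(d/2)^2 = (4.4/2)^2 = 2.2^2 = 4.84
Crown area = 3.141593 * 4.84 = 15.2053 m^2
N * area / 10000 * 100 = 368 * 15.2053 / 10000 * 100 = 55.9555
CC = min(100, 55.9555) = 55.9555 ≈ 56.0%

56.0%


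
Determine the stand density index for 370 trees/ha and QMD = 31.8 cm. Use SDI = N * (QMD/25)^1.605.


QMD/25 = 31.8/25 = 1.272
(1.272)^1.605 = exp(1.605 * ln(1.272)) = exp(1.605 * 0.240590) = exp(0.386147) = 1.47130
SDI = 370 * 1.47130 = 544.381 ≈ 544

544


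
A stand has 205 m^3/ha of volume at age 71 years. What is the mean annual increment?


MAI = 205 / 71 = 2.8873 ≈ 2.89 m^3/ha/yr

2.89 m^3/ha/yr


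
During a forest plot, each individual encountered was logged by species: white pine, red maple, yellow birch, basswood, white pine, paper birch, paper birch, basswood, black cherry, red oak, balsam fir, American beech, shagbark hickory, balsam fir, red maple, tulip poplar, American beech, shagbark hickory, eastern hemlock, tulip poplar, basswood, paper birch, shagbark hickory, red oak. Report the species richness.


Total individuals logged = 24
Distinct species (count of individuals): white pine (2), red maple (2), yellow birch (1), basswood (3), paper birch (3), black cherry (1), red oak (2), balsam fir (2), American beech (2), shagbark hickory (3), tulip poplar (2), eastern hemlock (1)
Species richness = number of distinct species = 12

12


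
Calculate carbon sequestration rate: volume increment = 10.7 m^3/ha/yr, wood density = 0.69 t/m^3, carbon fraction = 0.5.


C = 10.7 * 0.69 * 0.5 = 3.6915 ≈ 3.69 t C/ha/yr

3.69 t C/ha/yr


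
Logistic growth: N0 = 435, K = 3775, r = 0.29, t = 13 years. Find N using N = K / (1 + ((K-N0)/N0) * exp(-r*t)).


(K - N0)/N0 = (3775 - 435)/435 = 3340/435 = 7.67816
r*t = 0.29 * 13 = 3.77; exp(-3.77) = 0.0230521
7.67816 * 0.0230521 = 0.176998
1 + 0.176998 = 1.17700
N = 3775 / 1.17700 = 3207.31 ≈ 3207

3207


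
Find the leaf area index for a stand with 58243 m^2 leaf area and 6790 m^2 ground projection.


LAI = 58243 / 6790 = 8.5778 ≈ 8.58

8.58


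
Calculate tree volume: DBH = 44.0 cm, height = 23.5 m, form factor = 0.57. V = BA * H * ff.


(D/200)^2 = (44.0/200)^2 = 0.22^2 = 0.0484
BA = 3.141593 * 0.0484 = 0.152053 m^2
V = 0.152053 * 23.5 * 0.57 = 2.03675 ≈ 2.037 m^3

2.037 m^3


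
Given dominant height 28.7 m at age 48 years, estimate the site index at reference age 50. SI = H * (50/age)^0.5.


50/48 = 1.04167
(1.04167)^0.5 = 1.02062
SI = 28.7 * 1.02062 = 29.2918 ≈ 29.3 m

29.3 m


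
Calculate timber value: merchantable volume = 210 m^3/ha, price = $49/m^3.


Value = 210 * 49 = $10290/ha

$10290/ha


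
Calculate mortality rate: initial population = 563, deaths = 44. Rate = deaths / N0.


Mortality rate = 44 / 563 = 0.078153 ≈ 0.0782

0.0782


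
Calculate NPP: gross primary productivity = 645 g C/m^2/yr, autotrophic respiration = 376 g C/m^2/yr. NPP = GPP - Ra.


NPP = GPP - Ra = 645 - 376 = 269 g C/m^2/yr

269 g C/m^2/yr


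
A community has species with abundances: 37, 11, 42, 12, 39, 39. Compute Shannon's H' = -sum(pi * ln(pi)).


Total N = 37 + 11 + 42 + 12 + 39 + 39 = 180
Per-species terms:
  p = 37/180 = 0.205556; ln(p) = -1.582037; p*ln(p) = 0.205556 * (-1.582037) = -0.325197
  p = 11/180 = 0.061111; ln(p) = -2.795063; p*ln(p) = 0.061111 * (-2.795063) = -0.170809
  p = 42/180 = 0.233333; ln(p) = -1.455289; p*ln(p) = 0.233333 * (-1.455289) = -0.339567
  p = 12/180 = 0.066667; ln(p) = -2.708045; p*ln(p) = 0.066667 * (-2.708045) = -0.180537
  p = 39/180 = 0.216667; ln(p) = -1.529394; p*ln(p) = 0.216667 * (-1.529394) = -0.331369
  p = 39/180 = 0.216667; ln(p) = -1.529394; p*ln(p) = 0.216667 * (-1.529394) = -0.331369
sum(p*ln(p)) = (-0.325197) + (-0.170809) + (-0.339567) + (-0.180537) + (-0.331369) + (-0.331369) = -1.678848
H' = -(-1.678848) = 1.678848 ≈ 1.6788

1.6788


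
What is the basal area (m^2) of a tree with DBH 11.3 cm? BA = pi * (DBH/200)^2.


D/200 = 11.3/200 = 0.0565 m
(D/200)^2 = 0.0565^2 = 0.00319225
BA = 3.141593 * 0.00319225 = 0.0100288 ≈ 0.0100 m^2

0.0100 m^2


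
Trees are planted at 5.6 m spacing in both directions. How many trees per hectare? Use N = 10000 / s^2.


N = 10000 / 5.6^2 = 10000 / 31.36 = 318.878 ≈ 319 trees/ha

319 trees/ha


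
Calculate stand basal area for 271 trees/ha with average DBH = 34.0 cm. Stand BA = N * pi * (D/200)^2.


(D/200)^2 = (34.0/200)^2 = 0.17^2 = 0.0289
Individual BA = 3.141593 * 0.0289 = 0.0907920 m^2
Stand BA = 271 * 0.0907920 = 24.6046 ≈ 24.60 m^2/ha

24.60 m^2/ha


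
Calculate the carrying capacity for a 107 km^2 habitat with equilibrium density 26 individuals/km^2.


K = 26 * 107 = 2782 individuals

2782 individuals


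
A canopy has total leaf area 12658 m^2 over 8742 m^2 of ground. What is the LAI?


LAI = 12658 / 8742 = 1.4480 ≈ 1.45

1.45


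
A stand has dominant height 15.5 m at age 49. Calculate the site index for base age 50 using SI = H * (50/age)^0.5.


50/49 = 1.02041
(1.02041)^0.5 = 1.01015
SI = 15.5 * 1.01015 = 15.6573 ≈ 15.7 m

15.7 m


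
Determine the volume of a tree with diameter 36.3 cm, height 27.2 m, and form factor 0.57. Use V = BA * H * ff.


(D/200)^2 = (36.3/200)^2 = 0.1815^2 = 0.03294225
BA = 3.141593 * 0.03294225 = 0.103491 m^2
V = 0.103491 * 27.2 * 0.57 = 1.60452 ≈ 1.605 m^3

1.605 m^3


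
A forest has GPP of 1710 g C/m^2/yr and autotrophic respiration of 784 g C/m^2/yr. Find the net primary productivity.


NPP = GPP - Ra = 1710 - 784 = 926 g C/m^2/yr

926 g C/m^2/yr


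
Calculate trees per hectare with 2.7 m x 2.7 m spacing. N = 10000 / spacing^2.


N = 10000 / 2.7^2 = 10000 / 7.29 = 1371.74 ≈ 1372 trees/ha

1372 trees/ha


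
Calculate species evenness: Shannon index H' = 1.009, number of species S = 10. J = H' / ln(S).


ln(10) = 2.30259
J = H' / ln(S) = 1.009 / 2.30259 = 0.438202 ≈ 0.4382

0.4382


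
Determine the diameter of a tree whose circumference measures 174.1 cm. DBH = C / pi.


DBH = C / pi = 174.1 / 3.141593 = 55.4177 ≈ 55.42 cm

55.42 cm


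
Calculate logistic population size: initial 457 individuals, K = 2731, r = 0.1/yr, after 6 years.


(K - N0)/N0 = (2731 - 457)/457 = 2274/457 = 4.97593
r*t = 0.1 * 6 = 0.6; exp(-0.6) = 0.548812
4.97593 * 0.548812 = 2.73085
1 + 2.73085 = 3.73085
N = 2731 / 3.73085 = 732.005 ≈ 732

732


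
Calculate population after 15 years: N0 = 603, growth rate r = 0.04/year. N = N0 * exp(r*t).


r*t = 0.04 * 15 = 0.6
exp(0.6) = 1.82212
N = 603 * 1.82212 = 1098.74 ≈ 1099

1099


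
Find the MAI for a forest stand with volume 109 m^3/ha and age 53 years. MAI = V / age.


MAI = 109 / 53 = 2.0566 ≈ 2.06 m^3/ha/yr

2.06 m^3/ha/yr


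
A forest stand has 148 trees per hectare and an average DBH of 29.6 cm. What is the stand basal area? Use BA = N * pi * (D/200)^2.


(D/200)^2 = (29.6/200)^2 = 0.148^2 = 0.021904
Individual BA = 3.141593 * 0.021904 = 0.0688135 m^2
Stand BA = 148 * 0.0688135 = 10.1844 ≈ 10.18 m^2/ha

10.18 m^2/ha


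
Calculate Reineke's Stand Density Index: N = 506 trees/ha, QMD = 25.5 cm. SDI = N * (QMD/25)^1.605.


QMD/25 = 25.5/25 = 1.02
(1.02)^1.605 = exp(1.605 * ln(1.02)) = exp(1.605 * 0.0198026) = exp(0.0317832) = 1.03229
SDI = 506 * 1.03229 = 522.339 ≈ 522

522


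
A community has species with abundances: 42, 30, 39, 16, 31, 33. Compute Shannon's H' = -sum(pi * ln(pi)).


Total N = 42 + 30 + 39 + 16 + 31 + 33 = 191
Per-species terms:
  p = 42/191 = 0.219895; ln(p) = -1.514605; p*ln(p) = 0.219895 * (-1.514605) = -0.333054
  p = 30/191 = 0.157068; ln(p) = -1.851076; p*ln(p) = 0.157068 * (-1.851076) = -0.290745
  p = 39/191 = 0.204188; ln(p) = -1.588714; p*ln(p) = 0.204188 * (-1.588714) = -0.324396
  p = 16/191 = 0.083770; ln(p) = -2.479680; p*ln(p) = 0.083770 * (-2.479680) = -0.207723
  p = 31/191 = 0.162304; ln(p) = -1.818284; p*ln(p) = 0.162304 * (-1.818284) = -0.295115
  p = 33/191 = 0.172775; ln(p) = -1.755765; p*ln(p) = 0.172775 * (-1.755765) = -0.303352
sum(p*ln(p)) = (-0.333054) + (-0.290745) + (-0.324396) + (-0.207723) + (-0.295115) + (-0.303352) = -1.754385
H' = -(-1.754385) = 1.754385 ≈ 1.7544

1.7544


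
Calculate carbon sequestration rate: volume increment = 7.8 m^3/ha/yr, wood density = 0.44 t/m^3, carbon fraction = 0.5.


C = 7.8 * 0.44 * 0.5 = 1.716 ≈ 1.72 t C/ha/yr

1.72 t C/ha/yr


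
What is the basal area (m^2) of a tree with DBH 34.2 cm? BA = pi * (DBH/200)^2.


D/200 = 34.2/200 = 0.171 m
(D/200)^2 = 0.171^2 = 0.029241
BA = 3.141593 * 0.029241 = 0.0918633 ≈ 0.0919 m^2

0.0919 m^2


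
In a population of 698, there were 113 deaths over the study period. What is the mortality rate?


Mortality rate = 113 / 698 = 0.161891 ≈ 0.1619

0.1619


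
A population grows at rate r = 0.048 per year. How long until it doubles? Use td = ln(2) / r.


td = ln(2) / 0.048 = 0.693147 / 0.048 = 14.4406 ≈ 14.4 years

14.4 years


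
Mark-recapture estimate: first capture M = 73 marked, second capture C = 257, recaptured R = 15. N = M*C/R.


N = M * C / R = 73 * 257 / 15 = 18761 / 15 = 1250.73 ≈ 1251

1251 individuals


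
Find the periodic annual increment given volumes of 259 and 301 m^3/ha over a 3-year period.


PAI = (V2 - V1) / period = (301 - 259) / 3 = 42 / 3 = 14.00 m^3/ha/yr

14.00 m^3/ha/yr


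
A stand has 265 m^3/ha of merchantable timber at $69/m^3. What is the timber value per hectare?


Value = 265 * 69 = $18285/ha

$18285/ha


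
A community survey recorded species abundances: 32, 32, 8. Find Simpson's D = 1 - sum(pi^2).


Total N = 32 + 32 + 8 = 72
Per-species terms:
  p = 32/72 = 0.444444; p^2 = 0.444444^2 = 0.197530
  p = 32/72 = 0.444444; p^2 = 0.444444^2 = 0.197530
  p = 8/72 = 0.111111; p^2 = 0.111111^2 = 0.012346
sum(p^2) = 0.197530 + 0.197530 + 0.012346 = 0.407406
D = 1 - 0.407406 = 0.592594 ≈ 0.5926

0.5926


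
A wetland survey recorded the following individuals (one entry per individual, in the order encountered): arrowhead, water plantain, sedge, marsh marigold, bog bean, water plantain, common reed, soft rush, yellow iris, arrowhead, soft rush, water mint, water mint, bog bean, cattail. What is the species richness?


Total individuals logged = 15
Distinct species (count of individuals): arrowhead (2), water plantain (2), sedge (1), marsh marigold (1), bog bean (2), common reed (1), soft rush (2), yellow iris (1), water mint (2), cattail (1)
Species richness = number of distinct species = 10

10


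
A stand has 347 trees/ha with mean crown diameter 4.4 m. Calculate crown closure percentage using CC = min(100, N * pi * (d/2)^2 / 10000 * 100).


(d/2)^2 = (4.4/2)^2 = 2.2^2 = 4.84
Crown area = 3.141593 * 4.84 = 15.2053 m^2
N * area / 10000 * 100 = 347 * 15.2053 / 10000 * 100 = 52.7624
CC = min(100, 52.7624) = 52.7624 ≈ 52.8%

52.8%


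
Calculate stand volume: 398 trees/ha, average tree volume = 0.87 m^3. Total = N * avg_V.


V_stand = 398 * 0.87 = 346.26 ≈ 346.3 m^3/ha

346.3 m^3/ha


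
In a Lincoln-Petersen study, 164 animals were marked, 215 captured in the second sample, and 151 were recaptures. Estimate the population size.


N = M * C / R = 164 * 215 / 151 = 35260 / 151 = 233.51 ≈ 234

234 individuals


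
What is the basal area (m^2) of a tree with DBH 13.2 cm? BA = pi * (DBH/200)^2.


D/200 = 13.2/200 = 0.066 m
(D/200)^2 = 0.066^2 = 0.004356
BA = 3.141593 * 0.004356 = 0.0136848 ≈ 0.0137 m^2

0.0137 m^2


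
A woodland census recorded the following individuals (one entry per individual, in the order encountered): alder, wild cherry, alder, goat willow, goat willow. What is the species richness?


Total individuals logged = 5
Distinct species (count of individuals): alder (2), wild cherry (1), goat willow (2)
Species richness = number of distinct species = 3

3


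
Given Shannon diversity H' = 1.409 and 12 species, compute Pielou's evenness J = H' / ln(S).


ln(12) = 2.48491
J = H' / ln(S) = 1.409 / 2.48491 = 0.567023 ≈ 0.5670

0.5670


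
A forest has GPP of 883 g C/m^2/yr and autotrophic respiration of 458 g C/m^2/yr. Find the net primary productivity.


NPP = GPP - Ra = 883 - 458 = 425 g C/m^2/yr

425 g C/m^2/yr


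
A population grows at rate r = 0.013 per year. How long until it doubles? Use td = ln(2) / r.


td = ln(2) / 0.013 = 0.693147 / 0.013 = 53.3190 ≈ 53.3 years

53.3 years


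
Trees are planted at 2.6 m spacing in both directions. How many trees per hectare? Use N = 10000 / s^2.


N = 10000 / 2.6^2 = 10000 / 6.76 = 1479.29 ≈ 1479 trees/ha

1479 trees/ha


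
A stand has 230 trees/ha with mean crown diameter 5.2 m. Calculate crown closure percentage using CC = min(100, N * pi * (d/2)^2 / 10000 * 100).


(d/2)^2 = (5.2/2)^2 = 2.6^2 = 6.76
Crown area = 3.141593 * 6.76 = 21.2372 m^2
N * area / 10000 * 100 = 230 * 21.2372 / 10000 * 100 = 48.8456
CC = min(100, 48.8456) = 48.8456 ≈ 48.8%

48.8%


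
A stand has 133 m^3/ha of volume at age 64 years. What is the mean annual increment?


MAI = 133 / 64 = 2.0781 ≈ 2.08 m^3/ha/yr

2.08 m^3/ha/yr


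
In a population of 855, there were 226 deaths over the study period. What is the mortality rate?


Mortality rate = 226 / 855 = 0.264327 ≈ 0.2643

0.2643


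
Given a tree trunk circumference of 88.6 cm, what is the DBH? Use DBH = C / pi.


DBH = C / pi = 88.6 / 3.141593 = 28.2023 ≈ 28.20 cm

28.20 cm


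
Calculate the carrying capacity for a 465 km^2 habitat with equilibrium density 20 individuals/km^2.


K = 20 * 465 = 9300 individuals

9300 individuals


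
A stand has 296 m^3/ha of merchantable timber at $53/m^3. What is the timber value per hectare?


Value = 296 * 53 = $15688/ha

$15688/ha


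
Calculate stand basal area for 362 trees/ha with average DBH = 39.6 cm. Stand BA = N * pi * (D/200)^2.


(D/200)^2 = (39.6/200)^2 = 0.198^2 = 0.039204
Individual BA = 3.141593 * 0.039204 = 0.123163 m^2
Stand BA = 362 * 0.123163 = 44.5850 ≈ 44.59 m^2/ha

44.59 m^2/ha


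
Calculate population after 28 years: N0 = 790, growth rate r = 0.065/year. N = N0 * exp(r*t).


r*t = 0.065 * 28 = 1.82
exp(1.82) = 6.17186
N = 790 * 6.17186 = 4875.77 ≈ 4876

4876


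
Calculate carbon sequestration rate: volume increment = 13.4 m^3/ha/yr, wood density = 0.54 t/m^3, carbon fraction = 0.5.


C = 13.4 * 0.54 * 0.5 = 3.618 ≈ 3.62 t C/ha/yr

3.62 t C/ha/yr


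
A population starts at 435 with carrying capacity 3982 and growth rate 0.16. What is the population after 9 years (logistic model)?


(K - N0)/N0 = (3982 - 435)/435 = 3547/435 = 8.15402
r*t = 0.16 * 9 = 1.44; exp(-1.44) = 0.236928
8.15402 * 0.236928 = 1.93192
1 + 1.93192 = 2.93192
N = 3982 / 2.93192 = 1358.15 ≈ 1358

1358


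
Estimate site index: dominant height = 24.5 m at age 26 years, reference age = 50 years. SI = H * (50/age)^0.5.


50/26 = 1.92308
(1.92308)^0.5 = 1.38675
SI = 24.5 * 1.38675 = 33.9754 ≈ 34.0 m

34.0 m


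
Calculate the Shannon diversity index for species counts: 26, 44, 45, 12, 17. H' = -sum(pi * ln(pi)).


Total N = 26 + 44 + 45 + 12 + 17 = 144
Per-species terms:
  p = 26/144 = 0.180556; ln(p) = -1.711714; p*ln(p) = 0.180556 * (-1.711714) = -0.309060
  p = 44/144 = 0.305556; ln(p) = -1.185622; p*ln(p) = 0.305556 * (-1.185622) = -0.362274
  p = 45/144 = 0.312500; ln(p) = -1.163151; p*ln(p) = 0.312500 * (-1.163151) = -0.363485
  p = 12/144 = 0.083333; ln(p) = -2.484911; p*ln(p) = 0.083333 * (-2.484911) = -0.207075
  p = 17/144 = 0.118056; ln(p) = -2.136596; p*ln(p) = 0.118056 * (-2.136596) = -0.252238
sum(p*ln(p)) = (-0.309060) + (-0.362274) + (-0.363485) + (-0.207075) + (-0.252238) = -1.494132
H' = -(-1.494132) = 1.494132 ≈ 1.4941

1.4941


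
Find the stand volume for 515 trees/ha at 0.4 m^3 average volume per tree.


V_stand = 515 * 0.4 = 206.0 m^3/ha

206.0 m^3/ha


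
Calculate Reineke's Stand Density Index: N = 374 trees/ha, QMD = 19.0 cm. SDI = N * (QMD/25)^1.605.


QMD/25 = 19.0/25 = 0.76
(0.76)^1.605 = exp(1.605 * ln(0.76)) = exp(1.605 * (-0.274437)) = exp(-0.440471) = 0.643733
SDI = 374 * 0.643733 = 240.756 ≈ 241

241


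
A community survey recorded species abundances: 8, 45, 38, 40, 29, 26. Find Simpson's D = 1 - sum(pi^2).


Total N = 8 + 45 + 38 + 40 + 29 + 26 = 186
Per-species terms:
  p = 8/186 = 0.043011; p^2 = 0.043011^2 = 0.001850
  p = 45/186 = 0.241935; p^2 = 0.241935^2 = 0.058533
  p = 38/186 = 0.204301; p^2 = 0.204301^2 = 0.041739
  p = 40/186 = 0.215054; p^2 = 0.215054^2 = 0.046248
  p = 29/186 = 0.155914; p^2 = 0.155914^2 = 0.024309
  p = 26/186 = 0.139785; p^2 = 0.139785^2 = 0.019540
sum(p^2) = 0.001850 + 0.058533 + 0.041739 + 0.046248 + 0.024309 + 0.019540 = 0.192219
D = 1 - 0.192219 = 0.807781 ≈ 0.8078

0.8078


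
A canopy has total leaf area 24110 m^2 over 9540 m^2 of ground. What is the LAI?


LAI = 24110 / 9540 = 2.5273 ≈ 2.53

2.53


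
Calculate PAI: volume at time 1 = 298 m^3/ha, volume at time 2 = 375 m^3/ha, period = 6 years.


PAI = (V2 - V1) / period = (375 - 298) / 6 = 77 / 6 = 12.8333 ≈ 12.83 m^3/ha/yr

12.83 m^3/ha/yr


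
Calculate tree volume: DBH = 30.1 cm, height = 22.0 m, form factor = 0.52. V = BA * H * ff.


(D/200)^2 = (30.1/200)^2 = 0.1505^2 = 0.02265025
BA = 3.141593 * 0.02265025 = 0.0711579 m^2
V = 0.0711579 * 22.0 * 0.52 = 0.814046 ≈ 0.814 m^3

0.814 m^3


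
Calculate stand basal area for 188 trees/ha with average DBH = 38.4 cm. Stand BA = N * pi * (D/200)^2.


(D/200)^2 = (38.4/200)^2 = 0.192^2 = 0.036864
Individual BA = 3.141593 * 0.036864 = 0.115812 m^2
Stand BA = 188 * 0.115812 = 21.7727 ≈ 21.77 m^2/ha

21.77 m^2/ha


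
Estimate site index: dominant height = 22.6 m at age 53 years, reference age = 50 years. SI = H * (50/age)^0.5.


50/53 = 0.943396
(0.943396)^0.5 = 0.971286
SI = 22.6 * 0.971286 = 21.9511 ≈ 22.0 m

22.0 m


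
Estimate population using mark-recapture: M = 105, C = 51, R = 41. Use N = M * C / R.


N = M * C / R = 105 * 51 / 41 = 5355 / 41 = 130.61 ≈ 131

131 individuals


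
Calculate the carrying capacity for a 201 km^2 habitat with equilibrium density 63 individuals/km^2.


K = 63 * 201 = 12663 individuals

12663 individuals


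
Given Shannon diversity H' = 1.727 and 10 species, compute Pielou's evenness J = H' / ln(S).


ln(10) = 2.30259
J = H' / ln(S) = 1.727 / 2.30259 = 0.750025 ≈ 0.7500

0.7500


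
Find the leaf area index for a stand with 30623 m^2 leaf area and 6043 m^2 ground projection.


LAI = 30623 / 6043 = 5.0675 ≈ 5.07

5.07


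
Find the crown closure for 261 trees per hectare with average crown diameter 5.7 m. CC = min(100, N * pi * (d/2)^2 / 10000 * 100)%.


(d/2)^2 = (5.7/2)^2 = 2.85^2 = 8.1225
Crown area = 3.141593 * 8.1225 = 25.5176 m^2
N * area / 10000 * 100 = 261 * 25.5176 / 10000 * 100 = 66.6009
CC = min(100, 66.6009) = 66.6009 ≈ 66.6%

66.6%


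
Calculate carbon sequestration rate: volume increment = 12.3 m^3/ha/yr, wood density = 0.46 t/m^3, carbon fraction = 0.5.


C = 12.3 * 0.46 * 0.5 = 2.829 ≈ 2.83 t C/ha/yr

2.83 t C/ha/yr


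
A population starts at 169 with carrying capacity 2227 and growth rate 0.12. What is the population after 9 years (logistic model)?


(K - N0)/N0 = (2227 - 169)/169 = 2058/169 = 12.1775
r*t = 0.12 * 9 = 1.08; exp(-1.08) = 0.339596
12.1775 * 0.339596 = 4.13543
1 + 4.13543 = 5.13543
N = 2227 / 5.13543 = 433.654 ≈ 434

434


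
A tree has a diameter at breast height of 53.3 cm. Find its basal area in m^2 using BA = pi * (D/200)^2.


D/200 = 53.3/200 = 0.2665 m
(D/200)^2 = 0.2665^2 = 0.07102225
BA = 3.141593 * 0.07102225 = 0.223123 ≈ 0.2231 m^2

0.2231 m^2


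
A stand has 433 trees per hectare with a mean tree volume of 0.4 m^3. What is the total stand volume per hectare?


V_stand = 433 * 0.4 = 173.2 m^3/ha

173.2 m^3/ha


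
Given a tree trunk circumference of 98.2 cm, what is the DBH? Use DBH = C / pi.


DBH = C / pi = 98.2 / 3.141593 = 31.2580 ≈ 31.26 cm

31.26 cm


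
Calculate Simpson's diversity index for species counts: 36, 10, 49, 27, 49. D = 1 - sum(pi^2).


Total N = 36 + 10 + 49 + 27 + 49 = 171
Per-species terms:
  p = 36/171 = 0.210526; p^2 = 0.210526^2 = 0.044321
  p = 10/171 = 0.058480; p^2 = 0.058480^2 = 0.003420
  p = 49/171 = 0.286550; p^2 = 0.286550^2 = 0.082111
  p = 27/171 = 0.157895; p^2 = 0.157895^2 = 0.024931
  p = 49/171 = 0.286550; p^2 = 0.286550^2 = 0.082111
sum(p^2) = 0.044321 + 0.003420 + 0.082111 + 0.024931 + 0.082111 = 0.236894
D = 1 - 0.236894 = 0.763106 ≈ 0.7631

0.7631


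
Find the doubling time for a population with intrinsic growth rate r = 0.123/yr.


td = ln(2) / 0.123 = 0.693147 / 0.123 = 5.63534 ≈ 5.6 years

5.6 years


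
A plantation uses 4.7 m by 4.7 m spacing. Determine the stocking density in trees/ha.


N = 10000 / 4.7^2 = 10000 / 22.09 = 452.694 ≈ 453 trees/ha

453 trees/ha


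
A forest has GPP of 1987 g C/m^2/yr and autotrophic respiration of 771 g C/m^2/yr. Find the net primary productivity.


NPP = GPP - Ra = 1987 - 771 = 1216 g C/m^2/yr

1216 g C/m^2/yr


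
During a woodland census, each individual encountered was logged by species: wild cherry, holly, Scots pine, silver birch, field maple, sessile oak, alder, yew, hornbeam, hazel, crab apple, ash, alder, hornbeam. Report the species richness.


Total individuals logged = 14
Distinct species (count of individuals): wild cherry (1), holly (1), Scots pine (1), silver birch (1), field maple (1), sessile oak (1), alder (2), yew (1), hornbeam (2), hazel (1), crab apple (1), ash (1)
Species richness = number of distinct species = 12

12


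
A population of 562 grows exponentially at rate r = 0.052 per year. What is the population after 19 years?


r*t = 0.052 * 19 = 0.988
exp(0.988) = 2.68586
N = 562 * 2.68586 = 1509.45 ≈ 1509

1509


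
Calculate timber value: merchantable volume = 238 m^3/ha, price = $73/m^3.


Value = 238 * 73 = $17374/ha

$17374/ha


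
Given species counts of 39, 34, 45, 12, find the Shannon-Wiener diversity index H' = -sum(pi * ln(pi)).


Total N = 39 + 34 + 45 + 12 = 130
Per-species terms:
  p = 39/130 = 0.300000; ln(p) = -1.203973; p*ln(p) = 0.300000 * (-1.203973) = -0.361192
  p = 34/130 = 0.261538; ln(p) = -1.341176; p*ln(p) = 0.261538 * (-1.341176) = -0.350768
  p = 45/130 = 0.346154; ln(p) = -1.060872; p*ln(p) = 0.346154 * (-1.060872) = -0.367225
  p = 12/130 = 0.092308; ln(p) = -2.382624; p*ln(p) = 0.092308 * (-2.382624) = -0.219935
sum(p*ln(p)) = (-0.361192) + (-0.350768) + (-0.367225) + (-0.219935) = -1.299120
H' = -(-1.299120) = 1.299120 ≈ 1.2991

1.2991


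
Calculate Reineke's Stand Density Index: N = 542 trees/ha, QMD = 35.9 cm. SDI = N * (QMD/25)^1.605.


QMD/25 = 35.9/25 = 1.436
(1.436)^1.605 = exp(1.605 * ln(1.436)) = exp(1.605 * 0.361861) = exp(0.580787) = 1.78744
SDI = 542 * 1.78744 = 968.792 ≈ 969

969


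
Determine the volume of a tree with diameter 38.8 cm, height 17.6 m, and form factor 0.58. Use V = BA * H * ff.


(D/200)^2 = (38.8/200)^2 = 0.194^2 = 0.037636
BA = 3.141593 * 0.037636 = 0.118237 m^2
V = 0.118237 * 17.6 * 0.58 = 1.20696 ≈ 1.207 m^3

1.207 m^3


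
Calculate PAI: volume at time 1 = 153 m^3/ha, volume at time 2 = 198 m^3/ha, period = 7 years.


PAI = (V2 - V1) / period = (198 - 153) / 7 = 45 / 7 = 6.4286 ≈ 6.43 m^3/ha/yr

6.43 m^3/ha/yr


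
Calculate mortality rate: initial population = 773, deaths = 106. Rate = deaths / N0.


Mortality rate = 106 / 773 = 0.137128 ≈ 0.1371

0.1371


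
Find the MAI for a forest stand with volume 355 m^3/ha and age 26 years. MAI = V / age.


MAI = 355 / 26 = 13.6538 ≈ 13.65 m^3/ha/yr

13.65 m^3/ha/yr


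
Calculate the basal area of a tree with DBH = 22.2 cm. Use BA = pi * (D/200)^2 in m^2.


D/200 = 22.2/200 = 0.111 m
(D/200)^2 = 0.111^2 = 0.012321
BA = 3.141593 * 0.012321 = 0.0387076 ≈ 0.0387 m^2

0.0387 m^2


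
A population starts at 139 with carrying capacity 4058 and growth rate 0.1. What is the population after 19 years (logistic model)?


(K - N0)/N0 = (4058 - 139)/139 = 3919/139 = 28.1942
r*t = 0.1 * 19 = 1.9; exp(-1.9) = 0.149569
28.1942 * 0.149569 = 4.21698
1 + 4.21698 = 5.21698
N = 4058 / 5.21698 = 777.845 ≈ 778

778


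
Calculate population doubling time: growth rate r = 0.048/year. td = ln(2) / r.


td = ln(2) / 0.048 = 0.693147 / 0.048 = 14.4406 ≈ 14.4 years

14.4 years


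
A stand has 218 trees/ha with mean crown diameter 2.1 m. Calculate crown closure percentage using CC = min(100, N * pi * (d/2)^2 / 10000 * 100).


(d/2)^2 = (2.1/2)^2 = 1.05^2 = 1.1025
Crown area = 3.141593 * 1.1025 = 3.46361 m^2
N * area / 10000 * 100 = 218 * 3.46361 / 10000 * 100 = 7.55067
CC = min(100, 7.55067) = 7.55067 ≈ 7.6%

7.6%


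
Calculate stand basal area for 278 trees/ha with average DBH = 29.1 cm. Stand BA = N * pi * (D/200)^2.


(D/200)^2 = (29.1/200)^2 = 0.1455^2 = 0.02117025
Individual BA = 3.141593 * 0.02117025 = 0.0665083 m^2
Stand BA = 278 * 0.0665083 = 18.4893 ≈ 18.49 m^2/ha

18.49 m^2/ha


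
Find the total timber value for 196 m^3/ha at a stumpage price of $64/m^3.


Value = 196 * 64 = $12544/ha

$12544/ha


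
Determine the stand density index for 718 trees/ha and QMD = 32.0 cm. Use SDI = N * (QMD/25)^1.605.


QMD/25 = 32.0/25 = 1.28
(1.28)^1.605 = exp(1.605 * ln(1.28)) = exp(1.605 * 0.246860) = exp(0.396210) = 1.48618
SDI = 718 * 1.48618 = 1067.08 ≈ 1067

1067


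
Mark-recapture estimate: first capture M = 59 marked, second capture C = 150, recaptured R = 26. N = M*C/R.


N = M * C / R = 59 * 150 / 26 = 8850 / 26 = 340.38 ≈ 340

340 individuals


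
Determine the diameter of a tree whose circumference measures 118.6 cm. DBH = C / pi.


DBH = C / pi = 118.6 / 3.141593 = 37.7515 ≈ 37.75 cm

37.75 cm


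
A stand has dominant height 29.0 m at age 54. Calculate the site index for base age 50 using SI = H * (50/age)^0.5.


50/54 = 0.925926
(0.925926)^0.5 = 0.962250
SI = 29.0 * 0.962250 = 27.9053 ≈ 27.9 m

27.9 m


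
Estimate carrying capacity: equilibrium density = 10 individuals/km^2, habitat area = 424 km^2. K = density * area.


K = 10 * 424 = 4240 individuals

4240 individuals


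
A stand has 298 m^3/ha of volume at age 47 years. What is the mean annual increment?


MAI = 298 / 47 = 6.3404 ≈ 6.34 m^3/ha/yr

6.34 m^3/ha/yr


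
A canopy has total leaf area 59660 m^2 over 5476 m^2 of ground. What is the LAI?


LAI = 59660 / 5476 = 10.8948 ≈ 10.89

10.89


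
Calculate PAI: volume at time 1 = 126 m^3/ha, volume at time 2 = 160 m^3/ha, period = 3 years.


PAI = (V2 - V1) / period = (160 - 126) / 3 = 34 / 3 = 11.3333 ≈ 11.33 m^3/ha/yr

11.33 m^3/ha/yr


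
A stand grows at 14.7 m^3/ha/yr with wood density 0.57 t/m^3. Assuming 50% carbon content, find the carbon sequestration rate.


C = 14.7 * 0.57 * 0.5 = 4.1895 ≈ 4.19 t C/ha/yr

4.19 t C/ha/yr


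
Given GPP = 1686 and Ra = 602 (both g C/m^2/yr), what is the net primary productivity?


NPP = GPP - Ra = 1686 - 602 = 1084 g C/m^2/yr

1084 g C/m^2/yr


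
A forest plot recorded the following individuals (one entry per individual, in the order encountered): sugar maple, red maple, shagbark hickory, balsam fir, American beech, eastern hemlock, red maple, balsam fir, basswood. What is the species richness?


Total individuals logged = 9
Distinct species (count of individuals): sugar maple (1), red maple (2), shagbark hickory (1), balsam fir (2), American beech (1), eastern hemlock (1), basswood (1)
Species richness = number of distinct species = 7

7


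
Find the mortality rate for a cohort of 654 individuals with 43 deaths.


Mortality rate = 43 / 654 = 0.065749 ≈ 0.0657

0.0657


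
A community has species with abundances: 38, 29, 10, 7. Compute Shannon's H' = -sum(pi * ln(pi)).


Total N = 38 + 29 + 10 + 7 = 84
Per-species terms:
  p = 38/84 = 0.452381; ln(p) = -0.793231; p*ln(p) = 0.452381 * (-0.793231) = -0.358843
  p = 29/84 = 0.345238; ln(p) = -1.063521; p*ln(p) = 0.345238 * (-1.063521) = -0.367168
  p = 10/84 = 0.119048; ln(p) = -2.128229; p*ln(p) = 0.119048 * (-2.128229) = -0.253361
  p = 7/84 = 0.083333; ln(p) = -2.484911; p*ln(p) = 0.083333 * (-2.484911) = -0.207075
sum(p*ln(p)) = (-0.358843) + (-0.367168) + (-0.253361) + (-0.207075) = -1.186447
H' = -(-1.186447) = 1.186447 ≈ 1.1864

1.1864
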